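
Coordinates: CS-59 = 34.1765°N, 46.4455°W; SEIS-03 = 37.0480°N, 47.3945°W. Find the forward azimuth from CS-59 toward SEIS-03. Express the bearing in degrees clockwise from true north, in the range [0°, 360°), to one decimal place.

345.2°

Δλ = -0.9490°
y = sin Δλ · cos φ₂ = -0.013219
x = cos φ₁ sin φ₂ − sin φ₁ cos φ₂ cos Δλ = 0.050158
θ = atan2(y, x) = -14.7645° → 345.2355° (mod 360°)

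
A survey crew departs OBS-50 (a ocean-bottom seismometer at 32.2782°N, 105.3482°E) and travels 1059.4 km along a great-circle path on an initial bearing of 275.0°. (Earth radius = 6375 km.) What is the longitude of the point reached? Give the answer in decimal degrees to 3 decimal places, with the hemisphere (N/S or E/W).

94.067°E

δ = d/R = 1059.4/6375 = 0.166180 rad
φ₂ = arcsin(sin φ₁ cos δ + cos φ₁ sin δ cos θ)
   = arcsin(0.53403·0.98622 + 0.84547·0.16542·0.08716) = 32.60626°
λ₂ = λ₁ + atan2(sin θ sin δ cos φ₁, cos δ − sin φ₁ sin φ₂) = 94.06739°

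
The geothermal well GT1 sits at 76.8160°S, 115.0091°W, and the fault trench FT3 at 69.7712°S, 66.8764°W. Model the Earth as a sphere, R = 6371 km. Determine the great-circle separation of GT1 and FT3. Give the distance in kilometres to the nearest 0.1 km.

Δφ = 7.0448°,  Δλ = 48.1327°
a = sin²(Δφ/2) + cos φ₁ cos φ₂ sin²(Δλ/2) = 0.016889
c = 2·arcsin(√a) = 0.260655 rad = 14.9344°
d = R·c = 6371 × 0.260655 = 1660.6 km

1660.6 km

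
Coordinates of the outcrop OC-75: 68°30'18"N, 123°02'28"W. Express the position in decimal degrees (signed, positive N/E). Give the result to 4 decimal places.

+68.5050°, -123.0411°

lat: 68.5050° N → +68.5050°
lon: 123.0411° W → -123.0411°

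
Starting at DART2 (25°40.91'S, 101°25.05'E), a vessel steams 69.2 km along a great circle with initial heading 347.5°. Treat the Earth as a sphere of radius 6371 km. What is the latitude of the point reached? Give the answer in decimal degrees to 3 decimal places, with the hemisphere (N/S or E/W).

25.074°S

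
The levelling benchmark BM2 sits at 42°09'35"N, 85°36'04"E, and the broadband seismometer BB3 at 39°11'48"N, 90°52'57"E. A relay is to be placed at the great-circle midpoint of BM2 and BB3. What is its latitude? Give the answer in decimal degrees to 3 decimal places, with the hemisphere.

BM2: φ = +42.15972°, λ = +85.60111°
BB3: φ = +39.19667°, λ = +90.88250°
Bx = cos φ₂ cos Δλ = 0.771691,  By = cos φ₂ sin Δλ = 0.071335
φₘ = atan2(sin φ₁ + sin φ₂, √((cos φ₁ + Bx)² + By²)) = 40.70827°
λₘ = λ₁ + atan2(By, cos φ₁ + Bx) = 88.30055°

40.708°N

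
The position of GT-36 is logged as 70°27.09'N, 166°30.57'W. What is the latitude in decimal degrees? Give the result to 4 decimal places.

70° + 27.09′/60 = 70 + 0.45150 = 70.4515°

70.4515°N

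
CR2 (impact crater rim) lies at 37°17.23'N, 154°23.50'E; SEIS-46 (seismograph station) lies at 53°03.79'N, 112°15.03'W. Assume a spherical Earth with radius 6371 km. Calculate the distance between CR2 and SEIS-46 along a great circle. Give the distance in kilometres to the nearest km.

6989 km

CR2: φ = +37.28717°, λ = +154.39167°
SEIS-46: φ = +53.06317°, λ = -112.25050°
Δφ = 15.7760°,  Δλ = 93.3578°
a = sin²(Δφ/2) + cos φ₁ cos φ₂ sin²(Δλ/2) = 0.271890
c = 2·arcsin(√a) = 1.097054 rad = 62.8566°
d = R·c = 6371 × 1.097054 = 6989.3 km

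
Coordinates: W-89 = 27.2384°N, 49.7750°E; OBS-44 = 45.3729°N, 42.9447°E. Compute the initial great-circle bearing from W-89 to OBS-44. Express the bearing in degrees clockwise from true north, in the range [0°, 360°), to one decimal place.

Δλ = -6.8303°
y = sin Δλ · cos φ₂ = -0.083546
x = cos φ₁ sin φ₂ − sin φ₁ cos φ₂ cos Δλ = 0.313531
θ = atan2(y, x) = -14.9209° → 345.0791° (mod 360°)

345.1°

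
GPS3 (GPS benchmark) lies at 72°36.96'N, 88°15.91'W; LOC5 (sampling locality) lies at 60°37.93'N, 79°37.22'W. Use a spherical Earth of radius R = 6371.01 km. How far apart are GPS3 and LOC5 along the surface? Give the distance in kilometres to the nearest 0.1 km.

1382.7 km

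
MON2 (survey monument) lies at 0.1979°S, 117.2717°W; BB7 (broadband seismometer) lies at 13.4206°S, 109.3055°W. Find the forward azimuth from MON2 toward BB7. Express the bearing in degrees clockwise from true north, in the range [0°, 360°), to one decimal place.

Δλ = 7.9662°
y = sin Δλ · cos φ₂ = 0.134804
x = cos φ₁ sin φ₂ − sin φ₁ cos φ₂ cos Δλ = -0.228769
θ = atan2(y, x) = 149.4909° → 149.4909° (mod 360°)

149.5°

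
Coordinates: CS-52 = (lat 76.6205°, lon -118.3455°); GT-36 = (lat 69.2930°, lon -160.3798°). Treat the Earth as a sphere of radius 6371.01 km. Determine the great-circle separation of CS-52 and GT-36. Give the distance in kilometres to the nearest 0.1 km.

1543.8 km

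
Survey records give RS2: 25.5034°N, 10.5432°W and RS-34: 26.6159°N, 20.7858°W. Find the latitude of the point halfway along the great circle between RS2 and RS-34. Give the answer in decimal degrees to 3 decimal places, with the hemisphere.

Bx = cos φ₂ cos Δλ = 0.879782,  By = cos φ₂ sin Δλ = -0.158973
φₘ = atan2(sin φ₁ + sin φ₂, √((cos φ₁ + Bx)² + By²)) = 26.15021°
λₘ = λ₁ + atan2(By, cos φ₁ + Bx) = -15.64012°

26.150°N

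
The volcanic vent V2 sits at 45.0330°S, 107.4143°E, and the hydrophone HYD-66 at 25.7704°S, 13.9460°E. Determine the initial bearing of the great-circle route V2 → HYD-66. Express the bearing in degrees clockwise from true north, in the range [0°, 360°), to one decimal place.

249.0°

Δλ = -93.4683°
y = sin Δλ · cos φ₂ = -0.898894
x = cos φ₁ sin φ₂ − sin φ₁ cos φ₂ cos Δλ = -0.345794
θ = atan2(y, x) = -111.0411° → 248.9589° (mod 360°)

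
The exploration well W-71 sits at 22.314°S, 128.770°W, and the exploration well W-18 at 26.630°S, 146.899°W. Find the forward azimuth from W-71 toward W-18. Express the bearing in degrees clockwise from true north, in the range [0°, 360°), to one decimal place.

Δλ = -18.1290°
y = sin Δλ · cos φ₂ = -0.278150
x = cos φ₁ sin φ₂ − sin φ₁ cos φ₂ cos Δλ = -0.092106
θ = atan2(y, x) = -108.3216° → 251.6784° (mod 360°)

251.7°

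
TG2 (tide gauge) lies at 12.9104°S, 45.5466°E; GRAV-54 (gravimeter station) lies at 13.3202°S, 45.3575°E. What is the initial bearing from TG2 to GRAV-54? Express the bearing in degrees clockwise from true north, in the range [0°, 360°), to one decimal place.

Δλ = -0.1891°
y = sin Δλ · cos φ₂ = -0.003212
x = cos φ₁ sin φ₂ − sin φ₁ cos φ₂ cos Δλ = -0.007153
θ = atan2(y, x) = -155.8219° → 204.1781° (mod 360°)

204.2°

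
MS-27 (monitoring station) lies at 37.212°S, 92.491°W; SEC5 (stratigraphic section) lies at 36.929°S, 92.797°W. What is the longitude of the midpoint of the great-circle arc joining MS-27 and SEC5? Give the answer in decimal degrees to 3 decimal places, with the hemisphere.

Bx = cos φ₂ cos Δλ = 0.799369,  By = cos φ₂ sin Δλ = -0.004269
φₘ = atan2(sin φ₁ + sin φ₂, √((cos φ₁ + Bx)² + By²)) = -37.07060°
λₘ = λ₁ + atan2(By, cos φ₁ + Bx) = -92.64429°

92.644°W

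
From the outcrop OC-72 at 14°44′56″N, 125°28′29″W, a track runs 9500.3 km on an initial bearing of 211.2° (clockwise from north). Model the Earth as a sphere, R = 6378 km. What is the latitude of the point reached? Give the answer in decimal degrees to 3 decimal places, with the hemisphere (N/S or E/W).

53.493°S

OC-72: φ = +14.74889°, λ = -125.47472°
δ = d/R = 9500.3/6378 = 1.489542 rad
φ₂ = arcsin(sin φ₁ cos δ + cos φ₁ sin δ cos θ)
   = arcsin(0.25458·0.08116 + 0.96705·0.99670·-0.85536) = -53.49341°
λ₂ = λ₁ + atan2(sin θ sin δ cos φ₁, cos δ − sin φ₁ sin φ₂) = 174.31152°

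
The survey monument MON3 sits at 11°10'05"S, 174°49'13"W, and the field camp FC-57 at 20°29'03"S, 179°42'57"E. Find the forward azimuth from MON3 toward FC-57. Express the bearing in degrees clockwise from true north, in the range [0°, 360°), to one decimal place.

208.7°

MON3: φ = -11.16806°, λ = -174.82028°
FC-57: φ = -20.48417°, λ = +179.71583°
Δλ = -5.4639°
y = sin Δλ · cos φ₂ = -0.089198
x = cos φ₁ sin φ₂ − sin φ₁ cos φ₂ cos Δλ = -0.162706
θ = atan2(y, x) = -151.2678° → 208.7322° (mod 360°)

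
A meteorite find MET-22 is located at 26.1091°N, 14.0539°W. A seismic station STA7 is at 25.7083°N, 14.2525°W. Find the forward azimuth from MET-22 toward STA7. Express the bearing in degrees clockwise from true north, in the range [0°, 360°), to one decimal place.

Δλ = -0.1986°
y = sin Δλ · cos φ₂ = -0.003123
x = cos φ₁ sin φ₂ − sin φ₁ cos φ₂ cos Δλ = -0.006993
θ = atan2(y, x) = -155.9337° → 204.0663° (mod 360°)

204.1°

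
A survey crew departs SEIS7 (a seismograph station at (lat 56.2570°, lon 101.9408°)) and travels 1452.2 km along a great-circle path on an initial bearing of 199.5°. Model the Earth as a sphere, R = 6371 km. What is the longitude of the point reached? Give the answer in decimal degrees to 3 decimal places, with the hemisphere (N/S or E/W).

95.945°E

δ = d/R = 1452.2/6371 = 0.227939 rad
φ₂ = arcsin(sin φ₁ cos δ + cos φ₁ sin δ cos θ)
   = arcsin(0.83154·0.97413 + 0.55547·0.22597·-0.94264) = 43.76556°
λ₂ = λ₁ + atan2(sin θ sin δ cos φ₁, cos δ − sin φ₁ sin φ₂) = 95.94539°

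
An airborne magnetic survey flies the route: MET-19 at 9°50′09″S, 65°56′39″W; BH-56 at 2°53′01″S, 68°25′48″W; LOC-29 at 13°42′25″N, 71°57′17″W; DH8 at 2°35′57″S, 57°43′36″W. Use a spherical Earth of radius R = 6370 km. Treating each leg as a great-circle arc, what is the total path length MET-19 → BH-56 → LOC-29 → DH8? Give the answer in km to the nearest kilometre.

MET-19: φ = -9.83583°, λ = -65.94417°
BH-56: φ = -2.88361°, λ = -68.43000°
LOC-29: φ = +13.70694°, λ = -71.95472°
DH8: φ = -2.59917°, λ = -57.72667°
MET-19→BH-56: c = 0.128764 rad, d = 820.22 km
BH-56→LOC-29: c = 0.295920 rad, d = 1885.01 km
LOC-29→DH8: c = 0.376371 rad, d = 2397.48 km
Total = 820.22 + 1885.01 + 2397.48 = 5102.72 km

5103 km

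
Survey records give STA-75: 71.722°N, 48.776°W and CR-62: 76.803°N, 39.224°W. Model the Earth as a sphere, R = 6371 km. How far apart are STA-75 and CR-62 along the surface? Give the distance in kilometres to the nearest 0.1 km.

632.4 km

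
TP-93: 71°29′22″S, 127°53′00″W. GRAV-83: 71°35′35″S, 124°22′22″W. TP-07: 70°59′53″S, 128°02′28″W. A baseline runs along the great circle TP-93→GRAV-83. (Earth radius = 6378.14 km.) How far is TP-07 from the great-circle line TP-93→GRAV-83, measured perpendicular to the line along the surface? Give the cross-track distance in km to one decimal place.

TP-93: φ = -71.48944°, λ = -127.88333°
GRAV-83: φ = -71.59306°, λ = -124.37278°
TP-07: φ = -70.99806°, λ = -128.04111°
δ₁₃ = central angle TP-93→TP-07 = 0.008622 rad  (haversine)
θ₁₃ = bearing TP-93→TP-07 = 354.031°,  θ₁₂ = bearing TP-93→GRAV-83 = 96.989°
dₓₜ = R·arcsin(sin δ₁₃ · sin(θ₁₃ − θ₁₂)) = 6378.14·arcsin(0.00862·sin(257.042°)) = -53.591 km
|dₓₜ| = 53.591 km

53.6 km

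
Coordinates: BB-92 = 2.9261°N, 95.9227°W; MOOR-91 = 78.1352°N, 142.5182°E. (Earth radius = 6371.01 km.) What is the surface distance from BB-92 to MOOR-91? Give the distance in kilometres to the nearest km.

Δφ = 75.2091°,  Δλ = -121.5591°
a = sin²(Δφ/2) + cos φ₁ cos φ₂ sin²(Δλ/2) = 0.528755
c = 2·arcsin(√a) = 1.628339 rad = 93.2969°
d = R·c = 6371.01 × 1.628339 = 10374.2 km

10374 km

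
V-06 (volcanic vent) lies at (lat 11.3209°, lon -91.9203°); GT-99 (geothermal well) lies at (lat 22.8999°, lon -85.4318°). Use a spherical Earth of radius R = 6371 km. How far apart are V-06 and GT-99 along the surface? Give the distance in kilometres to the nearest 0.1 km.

Δφ = 11.5790°,  Δλ = 6.4885°
a = sin²(Δφ/2) + cos φ₁ cos φ₂ sin²(Δλ/2) = 0.013068
c = 2·arcsin(√a) = 0.229136 rad = 13.1285°
d = R·c = 6371 × 0.229136 = 1459.8 km

1459.8 km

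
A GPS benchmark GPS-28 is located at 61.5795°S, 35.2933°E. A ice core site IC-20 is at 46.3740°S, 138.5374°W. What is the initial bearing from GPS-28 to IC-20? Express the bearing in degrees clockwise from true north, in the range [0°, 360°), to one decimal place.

Δλ = -173.8307°
y = sin Δλ · cos φ₂ = -0.074146
x = cos φ₁ sin φ₂ − sin φ₁ cos φ₂ cos Δλ = -0.947793
θ = atan2(y, x) = -175.5268° → 184.4732° (mod 360°)

184.5°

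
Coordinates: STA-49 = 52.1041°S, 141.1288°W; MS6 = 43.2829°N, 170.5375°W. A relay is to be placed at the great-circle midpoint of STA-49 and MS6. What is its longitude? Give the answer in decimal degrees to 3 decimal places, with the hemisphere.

157.107°W

Bx = cos φ₂ cos Δλ = 0.634170,  By = cos φ₂ sin Δλ = -0.357463
φₘ = atan2(sin φ₁ + sin φ₂, √((cos φ₁ + Bx)² + By²)) = -4.55820°
λₘ = λ₁ + atan2(By, cos φ₁ + Bx) = -157.10720°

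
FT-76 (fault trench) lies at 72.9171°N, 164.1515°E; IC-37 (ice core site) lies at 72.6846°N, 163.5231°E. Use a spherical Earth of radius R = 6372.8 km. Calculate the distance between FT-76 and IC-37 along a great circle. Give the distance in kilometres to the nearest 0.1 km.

33.1 km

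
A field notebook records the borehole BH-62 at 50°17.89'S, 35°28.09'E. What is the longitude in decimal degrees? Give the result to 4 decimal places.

35.4682°E

35° + 28.09′/60 = 35 + 0.46817 = 35.4682°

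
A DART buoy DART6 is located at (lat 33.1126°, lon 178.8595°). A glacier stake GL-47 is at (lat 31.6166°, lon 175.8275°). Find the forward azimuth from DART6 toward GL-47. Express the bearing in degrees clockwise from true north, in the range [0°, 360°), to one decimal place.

240.5°

Δλ = -3.0320°
y = sin Δλ · cos φ₂ = -0.045043
x = cos φ₁ sin φ₂ − sin φ₁ cos φ₂ cos Δλ = -0.025456
θ = atan2(y, x) = -119.4729° → 240.5271° (mod 360°)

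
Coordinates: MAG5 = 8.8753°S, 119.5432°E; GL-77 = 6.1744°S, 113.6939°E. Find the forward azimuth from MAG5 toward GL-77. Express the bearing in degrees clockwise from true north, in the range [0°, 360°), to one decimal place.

Δλ = -5.8493°
y = sin Δλ · cos φ₂ = -0.101321
x = cos φ₁ sin φ₂ − sin φ₁ cos φ₂ cos Δλ = 0.046324
θ = atan2(y, x) = -65.4304° → 294.5696° (mod 360°)

294.6°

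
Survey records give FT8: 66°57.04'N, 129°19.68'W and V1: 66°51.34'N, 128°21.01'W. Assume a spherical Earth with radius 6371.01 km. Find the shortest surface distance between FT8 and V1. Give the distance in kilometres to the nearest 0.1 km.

43.9 km

FT8: φ = +66.95067°, λ = -129.32800°
V1: φ = +66.85567°, λ = -128.35017°
Δφ = -0.0950°,  Δλ = 0.9778°
a = sin²(Δφ/2) + cos φ₁ cos φ₂ sin²(Δλ/2) = 0.000012
c = 2·arcsin(√a) = 0.006897 rad = 0.3952°
d = R·c = 6371.01 × 0.006897 = 43.9 km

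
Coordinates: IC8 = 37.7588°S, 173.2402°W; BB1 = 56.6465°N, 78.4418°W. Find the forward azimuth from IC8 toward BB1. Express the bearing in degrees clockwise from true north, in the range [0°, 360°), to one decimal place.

Δλ = 94.7984°
y = sin Δλ · cos φ₂ = 0.547876
x = cos φ₁ sin φ₂ − sin φ₁ cos φ₂ cos Δλ = 0.632218
θ = atan2(y, x) = 40.9120° → 40.9120° (mod 360°)

40.9°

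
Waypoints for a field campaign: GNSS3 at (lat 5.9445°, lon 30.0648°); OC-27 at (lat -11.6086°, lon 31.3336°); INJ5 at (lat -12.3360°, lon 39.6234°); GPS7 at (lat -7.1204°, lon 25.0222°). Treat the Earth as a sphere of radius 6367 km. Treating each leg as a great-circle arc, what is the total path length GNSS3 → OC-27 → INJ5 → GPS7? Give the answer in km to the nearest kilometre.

4561 km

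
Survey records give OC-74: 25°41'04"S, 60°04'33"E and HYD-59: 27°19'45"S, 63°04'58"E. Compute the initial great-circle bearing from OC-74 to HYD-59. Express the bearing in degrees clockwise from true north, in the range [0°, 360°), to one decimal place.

OC-74: φ = -25.68444°, λ = +60.07583°
HYD-59: φ = -27.32917°, λ = +63.08278°
Δλ = 3.0069°
y = sin Δλ · cos φ₂ = 0.046602
x = cos φ₁ sin φ₂ − sin φ₁ cos φ₂ cos Δλ = -0.029232
θ = atan2(y, x) = 122.0988° → 122.0988° (mod 360°)

122.1°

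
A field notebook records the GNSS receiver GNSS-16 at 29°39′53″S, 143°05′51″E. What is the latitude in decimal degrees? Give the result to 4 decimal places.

29° + 39′/60 + 53″/3600 = 29 + 0.65000 + 0.01472 = 29.6647°

29.6647°S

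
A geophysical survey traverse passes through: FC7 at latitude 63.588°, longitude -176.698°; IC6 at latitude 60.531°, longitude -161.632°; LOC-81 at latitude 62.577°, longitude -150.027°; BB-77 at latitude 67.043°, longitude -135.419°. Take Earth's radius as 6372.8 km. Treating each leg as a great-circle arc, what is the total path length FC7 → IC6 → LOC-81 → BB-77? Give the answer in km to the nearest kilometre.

FC7→IC6: c = 0.133853 rad, d = 853.02 km
IC6→LOC-81: c = 0.102701 rad, d = 654.50 km
LOC-81→BB-77: c = 0.133088 rad, d = 848.15 km
Total = 853.02 + 654.50 + 848.15 = 2355.66 km

2356 km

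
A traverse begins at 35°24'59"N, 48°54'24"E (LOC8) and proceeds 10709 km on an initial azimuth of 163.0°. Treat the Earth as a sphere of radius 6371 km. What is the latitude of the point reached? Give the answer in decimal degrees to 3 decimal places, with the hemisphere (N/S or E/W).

LOC8: φ = +35.41639°, λ = +48.90667°
δ = d/R = 10709/6371 = 1.680898 rad
φ₂ = arcsin(sin φ₁ cos δ + cos φ₁ sin δ cos θ)
   = arcsin(0.57951·-0.10988 + 0.81496·0.99394·-0.95630) = -56.96205°
λ₂ = λ₁ + atan2(sin θ sin δ cos φ₁, cos δ − sin φ₁ sin φ₂) = 81.11663°

56.962°S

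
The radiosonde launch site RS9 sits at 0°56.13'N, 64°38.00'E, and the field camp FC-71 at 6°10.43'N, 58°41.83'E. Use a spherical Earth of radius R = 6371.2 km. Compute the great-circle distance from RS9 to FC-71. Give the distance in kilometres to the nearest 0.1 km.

RS9: φ = +0.93550°, λ = +64.63333°
FC-71: φ = +6.17383°, λ = +58.69717°
Δφ = 5.2383°,  Δλ = -5.9362°
a = sin²(Δφ/2) + cos φ₁ cos φ₂ sin²(Δλ/2) = 0.004753
c = 2·arcsin(√a) = 0.138000 rad = 7.9068°
d = R·c = 6371.2 × 0.138000 = 879.2 km

879.2 km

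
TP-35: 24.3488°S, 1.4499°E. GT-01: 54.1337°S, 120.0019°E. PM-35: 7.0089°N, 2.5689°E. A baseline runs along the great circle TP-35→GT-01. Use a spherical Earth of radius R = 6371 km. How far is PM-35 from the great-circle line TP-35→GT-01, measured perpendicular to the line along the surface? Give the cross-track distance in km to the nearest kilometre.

1843 km

δ₁₃ = central angle TP-35→PM-35 = 0.547626 rad  (haversine)
θ₁₃ = bearing TP-35→PM-35 = 2.133°,  θ₁₂ = bearing TP-35→GT-01 = 148.919°
dₓₜ = R·arcsin(sin δ₁₃ · sin(θ₁₃ − θ₁₂)) = 6371·arcsin(0.52066·sin(-146.785°)) = -1842.644 km
|dₓₜ| = 1842.644 km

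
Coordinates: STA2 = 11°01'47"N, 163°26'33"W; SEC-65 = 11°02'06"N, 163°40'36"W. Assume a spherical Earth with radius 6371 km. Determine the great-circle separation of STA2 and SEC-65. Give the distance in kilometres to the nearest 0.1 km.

STA2: φ = +11.02972°, λ = -163.44250°
SEC-65: φ = +11.03500°, λ = -163.67667°
Δφ = 0.0053°,  Δλ = -0.2342°
a = sin²(Δφ/2) + cos φ₁ cos φ₂ sin²(Δλ/2) = 0.000004
c = 2·arcsin(√a) = 0.004013 rad = 0.2299°
d = R·c = 6371 × 0.004013 = 25.6 km

25.6 km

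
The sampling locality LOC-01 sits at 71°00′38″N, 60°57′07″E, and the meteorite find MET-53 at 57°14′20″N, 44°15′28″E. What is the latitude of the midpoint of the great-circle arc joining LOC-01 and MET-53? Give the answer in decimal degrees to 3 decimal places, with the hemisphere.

LOC-01: φ = +71.01056°, λ = +60.95194°
MET-53: φ = +57.23889°, λ = +44.25778°
Bx = cos φ₂ cos Δλ = 0.518330,  By = cos φ₂ sin Δλ = -0.155449
φₘ = atan2(sin φ₁ + sin φ₂, √((cos φ₁ + Bx)² + By²)) = 64.34862°
λₘ = λ₁ + atan2(By, cos φ₁ + Bx) = 50.51276°

64.349°N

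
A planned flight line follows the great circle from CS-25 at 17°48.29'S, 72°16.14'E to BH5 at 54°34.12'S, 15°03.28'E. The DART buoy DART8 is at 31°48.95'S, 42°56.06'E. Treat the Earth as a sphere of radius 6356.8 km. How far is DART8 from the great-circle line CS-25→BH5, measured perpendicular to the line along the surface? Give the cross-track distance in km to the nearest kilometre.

1137 km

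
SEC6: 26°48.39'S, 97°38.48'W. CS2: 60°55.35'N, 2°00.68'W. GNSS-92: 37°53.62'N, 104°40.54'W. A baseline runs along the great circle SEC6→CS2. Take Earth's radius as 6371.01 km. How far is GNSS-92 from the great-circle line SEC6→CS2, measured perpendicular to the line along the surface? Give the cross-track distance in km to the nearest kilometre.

3834 km

SEC6: φ = -26.80650°, λ = -97.64133°
CS2: φ = +60.92250°, λ = -2.01133°
GNSS-92: φ = +37.89367°, λ = -104.67567°
δ₁₃ = central angle SEC6→GNSS-92 = 1.135087 rad  (haversine)
θ₁₃ = bearing SEC6→GNSS-92 = 353.880°,  θ₁₂ = bearing SEC6→CS2 = 32.522°
dₓₜ = R·arcsin(sin δ₁₃ · sin(θ₁₃ − θ₁₂)) = 6371.01·arcsin(0.90657·sin(321.359°)) = -3833.868 km
|dₓₜ| = 3833.868 km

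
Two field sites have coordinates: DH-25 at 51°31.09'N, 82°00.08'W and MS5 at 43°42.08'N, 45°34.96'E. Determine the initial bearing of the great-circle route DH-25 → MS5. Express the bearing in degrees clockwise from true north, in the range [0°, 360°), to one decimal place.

36.5°

DH-25: φ = +51.51817°, λ = -82.00133°
MS5: φ = +43.70133°, λ = +45.58267°
Δλ = 127.5840°
y = sin Δλ · cos φ₂ = 0.572910
x = cos φ₁ sin φ₂ − sin φ₁ cos φ₂ cos Δλ = 0.775098
θ = atan2(y, x) = 36.4698° → 36.4698° (mod 360°)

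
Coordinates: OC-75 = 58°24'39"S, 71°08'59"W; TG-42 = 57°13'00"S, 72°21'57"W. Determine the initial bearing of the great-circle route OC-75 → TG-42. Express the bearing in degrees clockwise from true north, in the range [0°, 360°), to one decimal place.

OC-75: φ = -58.41083°, λ = -71.14972°
TG-42: φ = -57.21667°, λ = -72.36583°
Δλ = -1.2161°
y = sin Δλ · cos φ₂ = -0.011492
x = cos φ₁ sin φ₂ − sin φ₁ cos φ₂ cos Δλ = 0.020737
θ = atan2(y, x) = -28.9941° → 331.0059° (mod 360°)

331.0°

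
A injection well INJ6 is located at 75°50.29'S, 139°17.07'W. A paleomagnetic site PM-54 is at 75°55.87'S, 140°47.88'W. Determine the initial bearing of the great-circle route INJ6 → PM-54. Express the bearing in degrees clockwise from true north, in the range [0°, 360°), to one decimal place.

255.1°

INJ6: φ = -75.83817°, λ = -139.28450°
PM-54: φ = -75.93117°, λ = -140.79800°
Δλ = -1.5135°
y = sin Δλ · cos φ₂ = -0.006421
x = cos φ₁ sin φ₂ − sin φ₁ cos φ₂ cos Δλ = -0.001705
θ = atan2(y, x) = -104.8751° → 255.1249° (mod 360°)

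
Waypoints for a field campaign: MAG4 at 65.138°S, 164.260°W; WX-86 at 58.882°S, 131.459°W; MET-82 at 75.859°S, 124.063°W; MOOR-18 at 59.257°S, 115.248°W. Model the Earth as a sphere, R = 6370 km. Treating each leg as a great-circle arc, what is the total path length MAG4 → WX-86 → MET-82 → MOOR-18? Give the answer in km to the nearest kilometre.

MAG4→WX-86: c = 0.285926 rad, d = 1821.35 km
WX-86→MET-82: c = 0.299881 rad, d = 1910.24 km
MET-82→MOOR-18: c = 0.294878 rad, d = 1878.38 km
Total = 1821.35 + 1910.24 + 1878.38 = 5609.97 km

5610 km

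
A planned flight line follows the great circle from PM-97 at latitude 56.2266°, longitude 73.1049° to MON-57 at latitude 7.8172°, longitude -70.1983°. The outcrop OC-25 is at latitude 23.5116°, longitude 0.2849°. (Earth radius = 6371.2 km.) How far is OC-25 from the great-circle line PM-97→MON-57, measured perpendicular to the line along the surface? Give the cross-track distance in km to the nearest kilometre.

δ₁₃ = central angle PM-97→OC-25 = 1.067654 rad  (haversine)
θ₁₃ = bearing PM-97→OC-25 = 269.779°,  θ₁₂ = bearing PM-97→MON-57 = 321.184°
dₓₜ = R·arcsin(sin δ₁₃ · sin(θ₁₃ − θ₁₂)) = 6371.2·arcsin(0.87607·sin(-51.405°)) = -4805.216 km
|dₓₜ| = 4805.216 km

4805 km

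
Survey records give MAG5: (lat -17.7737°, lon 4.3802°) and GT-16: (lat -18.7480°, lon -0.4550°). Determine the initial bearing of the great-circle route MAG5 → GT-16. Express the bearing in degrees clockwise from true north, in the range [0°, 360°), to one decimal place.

Δλ = -4.8352°
y = sin Δλ · cos φ₂ = -0.079818
x = cos φ₁ sin φ₂ − sin φ₁ cos φ₂ cos Δλ = -0.018033
θ = atan2(y, x) = -102.7307° → 257.2693° (mod 360°)

257.3°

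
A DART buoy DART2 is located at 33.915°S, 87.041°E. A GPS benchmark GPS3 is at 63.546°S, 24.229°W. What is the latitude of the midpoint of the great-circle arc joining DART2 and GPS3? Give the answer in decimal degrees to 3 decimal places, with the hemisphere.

61.571°S

Bx = cos φ₂ cos Δλ = -0.161604,  By = cos φ₂ sin Δλ = -0.415134
φₘ = atan2(sin φ₁ + sin φ₂, √((cos φ₁ + Bx)² + By²)) = -61.57142°
λₘ = λ₁ + atan2(By, cos φ₁ + Bx) = 55.19190°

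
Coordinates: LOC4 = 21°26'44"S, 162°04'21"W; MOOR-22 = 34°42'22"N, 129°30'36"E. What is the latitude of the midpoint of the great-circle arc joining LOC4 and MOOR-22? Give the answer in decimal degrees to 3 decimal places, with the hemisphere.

LOC4: φ = -21.44556°, λ = -162.07250°
MOOR-22: φ = +34.70611°, λ = +129.51000°
Bx = cos φ₂ cos Δλ = 0.302396,  By = cos φ₂ sin Δλ = -0.764446
φₘ = atan2(sin φ₁ + sin φ₂, √((cos φ₁ + Bx)² + By²)) = 7.99387°
λₘ = λ₁ + atan2(By, cos φ₁ + Bx) = 166.13240°

7.994°N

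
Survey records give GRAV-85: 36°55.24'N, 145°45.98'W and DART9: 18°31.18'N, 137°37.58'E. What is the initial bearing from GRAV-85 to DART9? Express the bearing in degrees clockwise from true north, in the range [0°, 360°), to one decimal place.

GRAV-85: φ = +36.92067°, λ = -145.76633°
DART9: φ = +18.51967°, λ = +137.62633°
Δλ = -76.6073°
y = sin Δλ · cos φ₂ = -0.922428
x = cos φ₁ sin φ₂ − sin φ₁ cos φ₂ cos Δλ = 0.122002
θ = atan2(y, x) = -82.4657° → 277.5343° (mod 360°)

277.5°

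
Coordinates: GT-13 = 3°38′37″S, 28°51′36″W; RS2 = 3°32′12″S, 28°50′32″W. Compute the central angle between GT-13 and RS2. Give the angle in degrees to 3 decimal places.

GT-13: φ = -3.64361°, λ = -28.86000°
RS2: φ = -3.53667°, λ = -28.84222°
Δφ = 0.1069°,  Δλ = 0.0178°
a = sin²(Δφ/2) + cos φ₁ cos φ₂ sin²(Δλ/2) = 0.000001
c = 2·arcsin(√a) = 0.001892 rad = 0.1084°

0.108°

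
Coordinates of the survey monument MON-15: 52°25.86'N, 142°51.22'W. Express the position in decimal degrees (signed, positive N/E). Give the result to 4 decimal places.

+52.4310°, -142.8537°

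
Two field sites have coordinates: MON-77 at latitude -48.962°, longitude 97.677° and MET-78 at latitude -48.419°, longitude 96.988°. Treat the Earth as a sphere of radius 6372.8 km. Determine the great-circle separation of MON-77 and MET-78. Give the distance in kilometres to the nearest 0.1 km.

78.8 km

Δφ = 0.5430°,  Δλ = -0.6890°
a = sin²(Δφ/2) + cos φ₁ cos φ₂ sin²(Δλ/2) = 0.000038
c = 2·arcsin(√a) = 0.012362 rad = 0.7083°
d = R·c = 6372.8 × 0.012362 = 78.8 km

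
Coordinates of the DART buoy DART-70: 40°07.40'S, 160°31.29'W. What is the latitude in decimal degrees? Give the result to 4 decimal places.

40° + 7.40′/60 = 40 + 0.12333 = 40.1233°

40.1233°S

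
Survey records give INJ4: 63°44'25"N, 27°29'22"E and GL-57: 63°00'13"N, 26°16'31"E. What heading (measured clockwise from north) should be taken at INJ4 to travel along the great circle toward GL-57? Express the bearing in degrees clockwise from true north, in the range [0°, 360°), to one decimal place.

217.0°

INJ4: φ = +63.74028°, λ = +27.48944°
GL-57: φ = +63.00361°, λ = +26.27528°
Δλ = -1.2142°
y = sin Δλ · cos φ₂ = -0.009619
x = cos φ₁ sin φ₂ − sin φ₁ cos φ₂ cos Δλ = -0.012766
θ = atan2(y, x) = -143.0023° → 216.9977° (mod 360°)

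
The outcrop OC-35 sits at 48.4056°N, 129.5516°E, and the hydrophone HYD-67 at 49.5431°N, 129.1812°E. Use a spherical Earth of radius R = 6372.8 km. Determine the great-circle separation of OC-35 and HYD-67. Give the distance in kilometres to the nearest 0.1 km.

129.4 km

Δφ = 1.1375°,  Δλ = -0.3704°
a = sin²(Δφ/2) + cos φ₁ cos φ₂ sin²(Δλ/2) = 0.000103
c = 2·arcsin(√a) = 0.020301 rad = 1.1632°
d = R·c = 6372.8 × 0.020301 = 129.4 km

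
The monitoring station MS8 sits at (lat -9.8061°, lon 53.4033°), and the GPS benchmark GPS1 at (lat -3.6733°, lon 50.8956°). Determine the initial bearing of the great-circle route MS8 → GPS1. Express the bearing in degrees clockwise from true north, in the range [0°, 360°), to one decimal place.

Δλ = -2.5077°
y = sin Δλ · cos φ₂ = -0.043664
x = cos φ₁ sin φ₂ − sin φ₁ cos φ₂ cos Δλ = 0.106671
θ = atan2(y, x) = -22.2609° → 337.7391° (mod 360°)

337.7°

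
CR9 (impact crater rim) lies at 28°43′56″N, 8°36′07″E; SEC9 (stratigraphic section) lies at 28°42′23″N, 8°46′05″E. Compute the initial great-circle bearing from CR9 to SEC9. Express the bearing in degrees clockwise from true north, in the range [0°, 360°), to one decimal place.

100.0°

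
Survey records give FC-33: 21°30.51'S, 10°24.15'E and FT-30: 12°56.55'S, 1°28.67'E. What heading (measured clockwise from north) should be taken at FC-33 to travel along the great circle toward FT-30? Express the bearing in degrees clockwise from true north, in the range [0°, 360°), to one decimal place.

FC-33: φ = -21.50850°, λ = +10.40250°
FT-30: φ = -12.94250°, λ = +1.47783°
Δλ = -8.9247°
y = sin Δλ · cos φ₂ = -0.151195
x = cos φ₁ sin φ₂ − sin φ₁ cos φ₂ cos Δλ = 0.144623
θ = atan2(y, x) = -46.2727° → 313.7273° (mod 360°)

313.7°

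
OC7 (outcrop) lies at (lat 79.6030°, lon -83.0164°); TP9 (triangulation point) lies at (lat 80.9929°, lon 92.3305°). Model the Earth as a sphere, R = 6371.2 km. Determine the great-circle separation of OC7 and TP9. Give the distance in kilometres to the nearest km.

Δφ = 1.3899°,  Δλ = 175.3469°
a = sin²(Δφ/2) + cos φ₁ cos φ₂ sin²(Δλ/2) = 0.028354
c = 2·arcsin(√a) = 0.338385 rad = 19.3880°
d = R·c = 6371.2 × 0.338385 = 2155.9 km

2156 km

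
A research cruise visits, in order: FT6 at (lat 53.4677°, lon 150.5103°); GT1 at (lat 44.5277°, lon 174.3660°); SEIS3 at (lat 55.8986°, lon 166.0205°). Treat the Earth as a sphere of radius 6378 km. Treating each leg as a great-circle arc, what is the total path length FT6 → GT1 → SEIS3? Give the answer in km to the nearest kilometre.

3389 km

FT6→GT1: c = 0.312410 rad, d = 1992.55 km
GT1→SEIS3: c = 0.218891 rad, d = 1396.08 km
Total = 1992.55 + 1396.08 = 3388.64 km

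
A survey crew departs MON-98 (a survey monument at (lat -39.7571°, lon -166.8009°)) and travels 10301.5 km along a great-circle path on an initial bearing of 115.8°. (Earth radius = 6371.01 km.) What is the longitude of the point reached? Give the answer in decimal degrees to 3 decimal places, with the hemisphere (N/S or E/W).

δ = d/R = 10301.5/6371.01 = 1.616934 rad
φ₂ = arcsin(sin φ₁ cos δ + cos φ₁ sin δ cos θ)
   = arcsin(-0.63953·-0.04612 + 0.76876·0.99894·-0.43523) = -17.74237°
λ₂ = λ₁ + atan2(sin θ sin δ cos φ₁, cos δ − sin φ₁ sin φ₂) = -57.58303°

57.583°W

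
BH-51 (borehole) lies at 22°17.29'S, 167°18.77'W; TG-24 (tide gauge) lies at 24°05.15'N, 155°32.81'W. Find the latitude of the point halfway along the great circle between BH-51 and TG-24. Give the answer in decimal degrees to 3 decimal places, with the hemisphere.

0.904°N

BH-51: φ = -22.28817°, λ = -167.31283°
TG-24: φ = +24.08583°, λ = -155.54683°
Bx = cos φ₂ cos Δλ = 0.893753,  By = cos φ₂ sin Δλ = 0.186161
φₘ = atan2(sin φ₁ + sin φ₂, √((cos φ₁ + Bx)² + By²)) = 0.90359°
λₘ = λ₁ + atan2(By, cos φ₁ + Bx) = -161.46951°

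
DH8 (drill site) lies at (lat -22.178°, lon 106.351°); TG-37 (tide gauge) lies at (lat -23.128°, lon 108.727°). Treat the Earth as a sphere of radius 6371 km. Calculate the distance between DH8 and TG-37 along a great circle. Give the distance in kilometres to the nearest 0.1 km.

265.7 km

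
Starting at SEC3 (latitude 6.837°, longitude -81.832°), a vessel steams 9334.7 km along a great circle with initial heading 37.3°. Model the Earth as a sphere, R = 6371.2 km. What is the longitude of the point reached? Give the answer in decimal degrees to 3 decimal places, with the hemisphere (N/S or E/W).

δ = d/R = 9334.7/6371.2 = 1.465140 rad
φ₂ = arcsin(sin φ₁ cos δ + cos φ₁ sin δ cos θ)
   = arcsin(0.11905·0.10546 + 0.99289·0.99442·0.79547) = 52.93639°
λ₂ = λ₁ + atan2(sin θ sin δ cos φ₁, cos δ − sin φ₁ sin φ₂) = 7.16590°

7.166°E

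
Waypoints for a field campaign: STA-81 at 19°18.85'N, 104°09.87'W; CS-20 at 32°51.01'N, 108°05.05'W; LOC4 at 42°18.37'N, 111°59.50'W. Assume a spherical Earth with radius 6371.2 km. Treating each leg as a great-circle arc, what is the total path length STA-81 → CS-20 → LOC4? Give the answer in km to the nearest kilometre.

2661 km

STA-81: φ = +19.31417°, λ = -104.16450°
CS-20: φ = +32.85017°, λ = -108.08417°
LOC4: φ = +42.30617°, λ = -111.99167°
STA-81→CS-20: c = 0.244045 rad, d = 1554.86 km
CS-20→LOC4: c = 0.173609 rad, d = 1106.10 km
Total = 1554.86 + 1106.10 = 2660.96 km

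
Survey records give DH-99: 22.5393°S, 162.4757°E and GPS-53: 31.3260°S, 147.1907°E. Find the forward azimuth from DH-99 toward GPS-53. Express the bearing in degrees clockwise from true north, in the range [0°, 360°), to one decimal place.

233.9°

Δλ = -15.2850°
y = sin Δλ · cos φ₂ = -0.225191
x = cos φ₁ sin φ₂ − sin φ₁ cos φ₂ cos Δλ = -0.164339
θ = atan2(y, x) = -126.1211° → 233.8789° (mod 360°)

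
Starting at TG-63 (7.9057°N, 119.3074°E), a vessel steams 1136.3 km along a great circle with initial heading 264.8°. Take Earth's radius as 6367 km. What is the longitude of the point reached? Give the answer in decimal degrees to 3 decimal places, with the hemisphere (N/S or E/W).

δ = d/R = 1136.3/6367 = 0.178467 rad
φ₂ = arcsin(sin φ₁ cos δ + cos φ₁ sin δ cos θ)
   = arcsin(0.13754·0.98412 + 0.99050·0.17752·-0.09063) = 6.85876°
λ₂ = λ₁ + atan2(sin θ sin δ cos φ₁, cos δ − sin φ₁ sin φ₂) = 109.05033°

109.050°E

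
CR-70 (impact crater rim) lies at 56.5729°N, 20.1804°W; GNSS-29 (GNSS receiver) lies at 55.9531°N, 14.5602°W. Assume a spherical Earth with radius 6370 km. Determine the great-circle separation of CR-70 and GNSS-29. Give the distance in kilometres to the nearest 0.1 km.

353.7 km

Δφ = -0.6198°,  Δλ = 5.6202°
a = sin²(Δφ/2) + cos φ₁ cos φ₂ sin²(Δλ/2) = 0.000771
c = 2·arcsin(√a) = 0.055525 rad = 3.1813°
d = R·c = 6370 × 0.055525 = 353.7 km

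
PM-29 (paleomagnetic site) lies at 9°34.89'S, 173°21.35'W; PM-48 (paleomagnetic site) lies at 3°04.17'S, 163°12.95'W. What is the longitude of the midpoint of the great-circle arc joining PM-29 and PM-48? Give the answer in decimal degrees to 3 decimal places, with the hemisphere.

168.254°W

PM-29: φ = -9.58150°, λ = -173.35583°
PM-48: φ = -3.06950°, λ = -163.21583°
Bx = cos φ₂ cos Δλ = 0.982968,  By = cos φ₂ sin Δλ = 0.175801
φₘ = atan2(sin φ₁ + sin φ₂, √((cos φ₁ + Bx)² + By²)) = -6.35014°
λₘ = λ₁ + atan2(By, cos φ₁ + Bx) = -168.25378°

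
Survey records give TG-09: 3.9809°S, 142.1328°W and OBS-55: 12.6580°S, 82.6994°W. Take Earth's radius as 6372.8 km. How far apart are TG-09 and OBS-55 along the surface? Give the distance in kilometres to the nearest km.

Δφ = -8.6771°,  Δλ = 59.4334°
a = sin²(Δφ/2) + cos φ₁ cos φ₂ sin²(Δλ/2) = 0.244902
c = 2·arcsin(√a) = 1.035384 rad = 59.3231°
d = R·c = 6372.8 × 1.035384 = 6598.3 km

6598 km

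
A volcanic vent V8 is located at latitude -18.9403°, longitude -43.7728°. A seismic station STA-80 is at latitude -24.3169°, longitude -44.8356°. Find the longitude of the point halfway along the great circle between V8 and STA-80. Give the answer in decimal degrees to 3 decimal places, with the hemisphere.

44.294°W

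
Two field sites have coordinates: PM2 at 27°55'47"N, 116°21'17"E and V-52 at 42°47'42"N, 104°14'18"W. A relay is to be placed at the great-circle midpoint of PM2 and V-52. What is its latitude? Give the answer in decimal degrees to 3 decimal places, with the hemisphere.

63.258°N

PM2: φ = +27.92972°, λ = +116.35472°
V-52: φ = +42.79500°, λ = -104.23833°
Bx = cos φ₂ cos Δλ = -0.557203,  By = cos φ₂ sin Δλ = 0.477464
φₘ = atan2(sin φ₁ + sin φ₂, √((cos φ₁ + Bx)² + By²)) = 63.25795°
λₘ = λ₁ + atan2(By, cos φ₁ + Bx) = 172.00428°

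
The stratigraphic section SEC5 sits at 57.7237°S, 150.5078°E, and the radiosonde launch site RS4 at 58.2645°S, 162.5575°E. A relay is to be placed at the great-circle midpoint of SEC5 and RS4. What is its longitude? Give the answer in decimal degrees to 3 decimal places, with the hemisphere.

Bx = cos φ₂ cos Δλ = 0.514409,  By = cos φ₂ sin Δλ = 0.109808
φₘ = atan2(sin φ₁ + sin φ₂, √((cos φ₁ + Bx)² + By²)) = -58.13655°
λₘ = λ₁ + atan2(By, cos φ₁ + Bx) = 156.48699°

156.487°E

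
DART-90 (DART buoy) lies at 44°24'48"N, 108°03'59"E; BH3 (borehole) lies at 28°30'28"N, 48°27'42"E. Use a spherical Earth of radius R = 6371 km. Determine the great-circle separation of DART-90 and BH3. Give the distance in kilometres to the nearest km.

5486 km

DART-90: φ = +44.41333°, λ = +108.06639°
BH3: φ = +28.50778°, λ = +48.46167°
Δφ = -15.9056°,  Δλ = -59.6047°
a = sin²(Δφ/2) + cos φ₁ cos φ₂ sin²(Δλ/2) = 0.174197
c = 2·arcsin(√a) = 0.861096 rad = 49.3371°
d = R·c = 6371 × 0.861096 = 5486.0 km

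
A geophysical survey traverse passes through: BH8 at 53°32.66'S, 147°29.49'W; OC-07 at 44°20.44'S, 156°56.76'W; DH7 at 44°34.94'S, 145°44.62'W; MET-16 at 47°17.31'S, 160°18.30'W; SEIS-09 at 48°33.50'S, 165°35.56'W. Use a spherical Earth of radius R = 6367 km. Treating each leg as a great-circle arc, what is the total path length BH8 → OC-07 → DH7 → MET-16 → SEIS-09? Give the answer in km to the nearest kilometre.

BH8: φ = -53.54433°, λ = -147.49150°
OC-07: φ = -44.34067°, λ = -156.94600°
DH7: φ = -44.58233°, λ = -145.74367°
MET-16: φ = -47.28850°, λ = -160.30500°
SEIS-09: φ = -48.55833°, λ = -165.59267°
BH8→OC-07: c = 0.193416 rad, d = 1231.48 km
OC-07→DH7: c = 0.139499 rad, d = 888.19 km
DH7→MET-16: c = 0.182646 rad, d = 1162.91 km
MET-16→SEIS-09: c = 0.065678 rad, d = 418.17 km
Total = 1231.48 + 888.19 + 1162.91 + 418.17 = 3700.75 km

3701 km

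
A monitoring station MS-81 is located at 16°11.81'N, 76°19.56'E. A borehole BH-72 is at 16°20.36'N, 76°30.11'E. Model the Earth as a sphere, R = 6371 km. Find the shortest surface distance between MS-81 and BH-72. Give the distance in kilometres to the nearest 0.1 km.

24.6 km

MS-81: φ = +16.19683°, λ = +76.32600°
BH-72: φ = +16.33933°, λ = +76.50183°
Δφ = 0.1425°,  Δλ = 0.1758°
a = sin²(Δφ/2) + cos φ₁ cos φ₂ sin²(Δλ/2) = 0.000004
c = 2·arcsin(√a) = 0.003855 rad = 0.2209°
d = R·c = 6371 × 0.003855 = 24.6 km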